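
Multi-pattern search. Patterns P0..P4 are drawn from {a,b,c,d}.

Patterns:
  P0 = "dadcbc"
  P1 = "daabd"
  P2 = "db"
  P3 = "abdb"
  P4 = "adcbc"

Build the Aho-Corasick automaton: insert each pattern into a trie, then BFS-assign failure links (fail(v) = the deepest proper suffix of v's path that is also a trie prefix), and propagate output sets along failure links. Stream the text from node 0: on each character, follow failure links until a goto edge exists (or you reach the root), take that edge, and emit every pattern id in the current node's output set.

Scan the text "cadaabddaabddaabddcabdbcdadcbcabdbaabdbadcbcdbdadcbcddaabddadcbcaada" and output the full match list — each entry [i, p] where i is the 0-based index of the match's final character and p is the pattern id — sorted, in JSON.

Build:
Trie nodes:
  n0 'ε': a→11 d→1
  n1 'd': a→2 b→10
  n2 'da': a→7 d→3
  n3 'dad': c→4
  n4 'dadc': b→5
  n5 'dadcb': c→6
  n6 'dadcbc': ·  [P0 ends]
  n7 'daa': b→8
  n8 'daab': d→9
  n9 'daabd': ·  [P1 ends]
  n10 'db': ·  [P2 ends]
  n11 'a': b→12 d→15
  n12 'ab': d→13
  n13 'abd': b→14
  n14 'abdb': ·  [P3 ends]
  n15 'ad': c→16
  n16 'adc': b→17
  n17 'adcb': c→18
  n18 'adcbc': ·  [P4 ends]

Failure links (BFS by depth):
  fail(1) 'd': from fail(0)=0 chase 'd': 0 ⇒ 0;  out=∅∪out(0)=∅
  fail(11) 'a': from fail(0)=0 chase 'a': 0 ⇒ 0;  out=∅∪out(0)=∅
  fail(2) 'da': from fail(1)=0 chase 'a': 0 ⇒ 11;  out=∅∪out(11)=∅
  fail(10) 'db': from fail(1)=0 chase 'b': 0 ⇒ 0;  out={2}∪out(0)={2}
  fail(12) 'ab': from fail(11)=0 chase 'b': 0 ⇒ 0;  out=∅∪out(0)=∅
  fail(15) 'ad': from fail(11)=0 chase 'd': 0 ⇒ 1;  out=∅∪out(1)=∅
  fail(3) 'dad': from fail(2)=11 chase 'd': 11 ⇒ 15;  out=∅∪out(15)=∅
  fail(7) 'daa': from fail(2)=11 chase 'a': 11→0 ⇒ 11;  out=∅∪out(11)=∅
  fail(13) 'abd': from fail(12)=0 chase 'd': 0 ⇒ 1;  out=∅∪out(1)=∅
  fail(16) 'adc': from fail(15)=1 chase 'c': 1→0 ⇒ 0;  out=∅∪out(0)=∅
  fail(4) 'dadc': from fail(3)=15 chase 'c': 15 ⇒ 16;  out=∅∪out(16)=∅
  fail(8) 'daab': from fail(7)=11 chase 'b': 11 ⇒ 12;  out=∅∪out(12)=∅
  fail(14) 'abdb': from fail(13)=1 chase 'b': 1 ⇒ 10;  out={3}∪out(10)={2,3}
  fail(17) 'adcb': from fail(16)=0 chase 'b': 0 ⇒ 0;  out=∅∪out(0)=∅
  fail(5) 'dadcb': from fail(4)=16 chase 'b': 16 ⇒ 17;  out=∅∪out(17)=∅
  fail(9) 'daabd': from fail(8)=12 chase 'd': 12 ⇒ 13;  out={1}∪out(13)={1}
  fail(18) 'adcbc': from fail(17)=0 chase 'c': 0 ⇒ 0;  out={4}∪out(0)={4}
  fail(6) 'dadcbc': from fail(5)=17 chase 'c': 17 ⇒ 18;  out={0}∪out(18)={0,4}

Text stream:
pos 0 'c': at 0
pos 1 'a': at 11
pos 2 'd': at 15
pos 3 'a': at 2 (fail-walked)
pos 4 'a': at 7
pos 5 'b': at 8
pos 6 'd': at 9  ** P1@[2:6]
pos 7 'd': at 1 (fail-walked)
pos 8 'a': at 2
pos 9 'a': at 7
pos 10 'b': at 8
pos 11 'd': at 9  ** P1@[7:11]
pos 12 'd': at 1 (fail-walked)
pos 13 'a': at 2
pos 14 'a': at 7
pos 15 'b': at 8
pos 16 'd': at 9  ** P1@[12:16]
pos 17 'd': at 1 (fail-walked)
pos 18 'c': at 0 (fail-walked)
pos 19 'a': at 11
pos 20 'b': at 12
pos 21 'd': at 13
pos 22 'b': at 14  ** P2@[21:22],P3@[19:22]
pos 23 'c': at 0 (fail-walked)
pos 24 'd': at 1
pos 25 'a': at 2
pos 26 'd': at 3
pos 27 'c': at 4
pos 28 'b': at 5
pos 29 'c': at 6  ** P0@[24:29],P4@[25:29]
pos 30 'a': at 11 (fail-walked)
pos 31 'b': at 12
pos 32 'd': at 13
pos 33 'b': at 14  ** P2@[32:33],P3@[30:33]
pos 34 'a': at 11 (fail-walked)
pos 35 'a': at 11 (fail-walked)
pos 36 'b': at 12
pos 37 'd': at 13
pos 38 'b': at 14  ** P2@[37:38],P3@[35:38]
pos 39 'a': at 11 (fail-walked)
pos 40 'd': at 15
pos 41 'c': at 16
pos 42 'b': at 17
pos 43 'c': at 18  ** P4@[39:43]
pos 44 'd': at 1 (fail-walked)
pos 45 'b': at 10  ** P2@[44:45]
pos 46 'd': at 1 (fail-walked)
pos 47 'a': at 2
pos 48 'd': at 3
pos 49 'c': at 4
pos 50 'b': at 5
pos 51 'c': at 6  ** P0@[46:51],P4@[47:51]
pos 52 'd': at 1 (fail-walked)
pos 53 'd': at 1 (fail-walked)
pos 54 'a': at 2
pos 55 'a': at 7
pos 56 'b': at 8
pos 57 'd': at 9  ** P1@[53:57]
pos 58 'd': at 1 (fail-walked)
pos 59 'a': at 2
pos 60 'd': at 3
pos 61 'c': at 4
pos 62 'b': at 5
pos 63 'c': at 6  ** P0@[58:63],P4@[59:63]
pos 64 'a': at 11 (fail-walked)
pos 65 'a': at 11 (fail-walked)
pos 66 'd': at 15
pos 67 'a': at 2 (fail-walked)

All matches (sorted): [[6,1],[11,1],[16,1],[22,2],[22,3],[29,0],[29,4],[33,2],[33,3],[38,2],[38,3],[43,4],[45,2],[51,0],[51,4],[57,1],[63,0],[63,4]]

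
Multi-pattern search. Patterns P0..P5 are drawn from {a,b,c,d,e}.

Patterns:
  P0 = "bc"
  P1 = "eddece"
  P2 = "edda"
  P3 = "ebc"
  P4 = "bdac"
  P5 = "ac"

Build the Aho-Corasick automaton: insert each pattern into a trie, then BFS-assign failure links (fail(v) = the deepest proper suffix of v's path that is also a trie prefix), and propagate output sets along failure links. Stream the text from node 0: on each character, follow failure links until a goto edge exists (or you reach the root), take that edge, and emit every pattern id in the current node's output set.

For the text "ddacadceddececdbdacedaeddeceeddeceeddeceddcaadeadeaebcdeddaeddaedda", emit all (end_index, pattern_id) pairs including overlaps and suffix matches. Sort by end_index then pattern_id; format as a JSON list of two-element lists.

Build automaton:
Trie nodes:
  n0 'ε': a→15 b→1 e→3
  n1 'b': c→2 d→12
  n2 'bc': ·  ←P0
  n3 'e': b→10 d→4
  n4 'ed': d→5
  n5 'edd': a→9 e→6
  n6 'edde': c→7
  n7 'eddec': e→8
  n8 'eddece': ·  ←P1
  n9 'edda': ·  ←P2
  n10 'eb': c→11
  n11 'ebc': ·  ←P3
  n12 'bd': a→13
  n13 'bda': c→14
  n14 'bdac': ·  ←P4
  n15 'a': c→16
  n16 'ac': ·  ←P5

BFS fail/out derivation:
  fail(1) 'b': from fail(0)=0 chase 'b': 0 ⇒ 0;  out=∅∪out(0)=∅
  fail(3) 'e': from fail(0)=0 chase 'e': 0 ⇒ 0;  out=∅∪out(0)=∅
  fail(15) 'a': from fail(0)=0 chase 'a': 0 ⇒ 0;  out=∅∪out(0)=∅
  fail(2) 'bc': from fail(1)=0 chase 'c': 0 ⇒ 0;  out={0}∪out(0)={0}
  fail(4) 'ed': from fail(3)=0 chase 'd': 0 ⇒ 0;  out=∅∪out(0)=∅
  fail(10) 'eb': from fail(3)=0 chase 'b': 0 ⇒ 1;  out=∅∪out(1)=∅
  fail(12) 'bd': from fail(1)=0 chase 'd': 0 ⇒ 0;  out=∅∪out(0)=∅
  fail(16) 'ac': from fail(15)=0 chase 'c': 0 ⇒ 0;  out={5}∪out(0)={5}
  fail(5) 'edd': from fail(4)=0 chase 'd': 0 ⇒ 0;  out=∅∪out(0)=∅
  fail(11) 'ebc': from fail(10)=1 chase 'c': 1 ⇒ 2;  out={3}∪out(2)={0,3}
  fail(13) 'bda': from fail(12)=0 chase 'a': 0 ⇒ 15;  out=∅∪out(15)=∅
  fail(6) 'edde': from fail(5)=0 chase 'e': 0 ⇒ 3;  out=∅∪out(3)=∅
  fail(9) 'edda': from fail(5)=0 chase 'a': 0 ⇒ 15;  out={2}∪out(15)={2}
  fail(14) 'bdac': from fail(13)=15 chase 'c': 15 ⇒ 16;  out={4}∪out(16)={4,5}
  fail(7) 'eddec': from fail(6)=3 chase 'c': 3→0 ⇒ 0;  out=∅∪out(0)=∅
  fail(8) 'eddece': from fail(7)=0 chase 'e': 0 ⇒ 3;  out={1}∪out(3)={1}

Text stream:
[0] read 'd'  n0⇒n0
[1] read 'd'  n0⇒n0
[2] read 'a'  n0⇒n15
[3] read 'c'  n15⇒n16  ** P5@[2:3]
[4] read 'a'  n16⇒n15 (via fail)
[5] read 'd'  n15⇒n0 (via fail)
[6] read 'c'  n0⇒n0
[7] read 'e'  n0⇒n3
[8] read 'd'  n3⇒n4
[9] read 'd'  n4⇒n5
[10] read 'e'  n5⇒n6
[11] read 'c'  n6⇒n7
[12] read 'e'  n7⇒n8  ** P1@[7:12]
[13] read 'c'  n8⇒n0 (via fail)
[14] read 'd'  n0⇒n0
[15] read 'b'  n0⇒n1
[16] read 'd'  n1⇒n12
[17] read 'a'  n12⇒n13
[18] read 'c'  n13⇒n14  ** P4@[15:18],P5@[17:18]
[19] read 'e'  n14⇒n3 (via fail)
[20] read 'd'  n3⇒n4
[21] read 'a'  n4⇒n15 (via fail)
[22] read 'e'  n15⇒n3 (via fail)
[23] read 'd'  n3⇒n4
[24] read 'd'  n4⇒n5
[25] read 'e'  n5⇒n6
[26] read 'c'  n6⇒n7
[27] read 'e'  n7⇒n8  ** P1@[22:27]
[28] read 'e'  n8⇒n3 (via fail)
[29] read 'd'  n3⇒n4
[30] read 'd'  n4⇒n5
[31] read 'e'  n5⇒n6
[32] read 'c'  n6⇒n7
[33] read 'e'  n7⇒n8  ** P1@[28:33]
[34] read 'e'  n8⇒n3 (via fail)
[35] read 'd'  n3⇒n4
[36] read 'd'  n4⇒n5
[37] read 'e'  n5⇒n6
[38] read 'c'  n6⇒n7
[39] read 'e'  n7⇒n8  ** P1@[34:39]
[40] read 'd'  n8⇒n4 (via fail)
[41] read 'd'  n4⇒n5
[42] read 'c'  n5⇒n0 (via fail)
[43] read 'a'  n0⇒n15
[44] read 'a'  n15⇒n15 (via fail)
[45] read 'd'  n15⇒n0 (via fail)
[46] read 'e'  n0⇒n3
[47] read 'a'  n3⇒n15 (via fail)
[48] read 'd'  n15⇒n0 (via fail)
[49] read 'e'  n0⇒n3
[50] read 'a'  n3⇒n15 (via fail)
[51] read 'e'  n15⇒n3 (via fail)
[52] read 'b'  n3⇒n10
[53] read 'c'  n10⇒n11  ** P0@[52:53],P3@[51:53]
[54] read 'd'  n11⇒n0 (via fail)
[55] read 'e'  n0⇒n3
[56] read 'd'  n3⇒n4
[57] read 'd'  n4⇒n5
[58] read 'a'  n5⇒n9  ** P2@[55:58]
[59] read 'e'  n9⇒n3 (via fail)
[60] read 'd'  n3⇒n4
[61] read 'd'  n4⇒n5
[62] read 'a'  n5⇒n9  ** P2@[59:62]
[63] read 'e'  n9⇒n3 (via fail)
[64] read 'd'  n3⇒n4
[65] read 'd'  n4⇒n5
[66] read 'a'  n5⇒n9  ** P2@[63:66]

All matches (sorted): [[3,5],[12,1],[18,4],[18,5],[27,1],[33,1],[39,1],[53,0],[53,3],[58,2],[62,2],[66,2]]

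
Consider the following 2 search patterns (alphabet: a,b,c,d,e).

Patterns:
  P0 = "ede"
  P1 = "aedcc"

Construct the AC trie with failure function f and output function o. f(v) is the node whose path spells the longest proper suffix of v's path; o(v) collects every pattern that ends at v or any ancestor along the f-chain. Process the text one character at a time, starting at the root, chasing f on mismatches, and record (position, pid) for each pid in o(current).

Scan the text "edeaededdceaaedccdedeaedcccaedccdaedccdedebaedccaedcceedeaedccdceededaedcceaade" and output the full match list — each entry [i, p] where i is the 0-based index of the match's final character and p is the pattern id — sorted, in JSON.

Build automaton:
Trie nodes:
  n0 'ε': a→4 e→1
  n1 'e': d→2
  n2 'ed': e→3
  n3 'ede': ·  ←P0
  n4 'a': e→5
  n5 'ae': d→6
  n6 'aed': c→7
  n7 'aedc': c→8
  n8 'aedcc': ·  ←P1

BFS fail/out derivation:
  fail(1) 'e': from fail(0)=0 chase 'e': 0 ⇒ 0;  out=∅∪out(0)=∅
  fail(4) 'a': from fail(0)=0 chase 'a': 0 ⇒ 0;  out=∅∪out(0)=∅
  fail(2) 'ed': from fail(1)=0 chase 'd': 0 ⇒ 0;  out=∅∪out(0)=∅
  fail(5) 'ae': from fail(4)=0 chase 'e': 0 ⇒ 1;  out=∅∪out(1)=∅
  fail(3) 'ede': from fail(2)=0 chase 'e': 0 ⇒ 1;  out={0}∪out(1)={0}
  fail(6) 'aed': from fail(5)=1 chase 'd': 1 ⇒ 2;  out=∅∪out(2)=∅
  fail(7) 'aedc': from fail(6)=2 chase 'c': 2→0 ⇒ 0;  out=∅∪out(0)=∅
  fail(8) 'aedcc': from fail(7)=0 chase 'c': 0 ⇒ 0;  out={1}∪out(0)={1}

Run:
pos 0 'e': at 1
pos 1 'd': at 2
pos 2 'e': at 3  → match P0@[0:2]
pos 3 'a': at 4 ·f
pos 4 'e': at 5
pos 5 'd': at 6
pos 6 'e': at 3 ·f  → match P0@[4:6]
pos 7 'd': at 2 ·f
pos 8 'd': at 0 ·f
pos 9 'c': at 0
pos 10 'e': at 1
pos 11 'a': at 4 ·f
pos 12 'a': at 4 ·f
pos 13 'e': at 5
pos 14 'd': at 6
pos 15 'c': at 7
pos 16 'c': at 8  → match P1@[12:16]
pos 17 'd': at 0 ·f
pos 18 'e': at 1
pos 19 'd': at 2
pos 20 'e': at 3  → match P0@[18:20]
pos 21 'a': at 4 ·f
pos 22 'e': at 5
pos 23 'd': at 6
pos 24 'c': at 7
pos 25 'c': at 8  → match P1@[21:25]
pos 26 'c': at 0 ·f
pos 27 'a': at 4
pos 28 'e': at 5
pos 29 'd': at 6
pos 30 'c': at 7
pos 31 'c': at 8  → match P1@[27:31]
pos 32 'd': at 0 ·f
pos 33 'a': at 4
pos 34 'e': at 5
pos 35 'd': at 6
pos 36 'c': at 7
pos 37 'c': at 8  → match P1@[33:37]
pos 38 'd': at 0 ·f
pos 39 'e': at 1
pos 40 'd': at 2
pos 41 'e': at 3  → match P0@[39:41]
pos 42 'b': at 0 ·f
pos 43 'a': at 4
pos 44 'e': at 5
pos 45 'd': at 6
pos 46 'c': at 7
pos 47 'c': at 8  → match P1@[43:47]
pos 48 'a': at 4 ·f
pos 49 'e': at 5
pos 50 'd': at 6
pos 51 'c': at 7
pos 52 'c': at 8  → match P1@[48:52]
pos 53 'e': at 1 ·f
pos 54 'e': at 1 ·f
pos 55 'd': at 2
pos 56 'e': at 3  → match P0@[54:56]
pos 57 'a': at 4 ·f
pos 58 'e': at 5
pos 59 'd': at 6
pos 60 'c': at 7
pos 61 'c': at 8  → match P1@[57:61]
pos 62 'd': at 0 ·f
pos 63 'c': at 0
pos 64 'e': at 1
pos 65 'e': at 1 ·f
pos 66 'd': at 2
pos 67 'e': at 3  → match P0@[65:67]
pos 68 'd': at 2 ·f
pos 69 'a': at 4 ·f
pos 70 'e': at 5
pos 71 'd': at 6
pos 72 'c': at 7
pos 73 'c': at 8  → match P1@[69:73]
pos 74 'e': at 1 ·f
pos 75 'a': at 4 ·f
pos 76 'a': at 4 ·f
pos 77 'd': at 0 ·f
pos 78 'e': at 1

All matches (sorted): [[2,0],[6,0],[16,1],[20,0],[25,1],[31,1],[37,1],[41,0],[47,1],[52,1],[56,0],[61,1],[67,0],[73,1]]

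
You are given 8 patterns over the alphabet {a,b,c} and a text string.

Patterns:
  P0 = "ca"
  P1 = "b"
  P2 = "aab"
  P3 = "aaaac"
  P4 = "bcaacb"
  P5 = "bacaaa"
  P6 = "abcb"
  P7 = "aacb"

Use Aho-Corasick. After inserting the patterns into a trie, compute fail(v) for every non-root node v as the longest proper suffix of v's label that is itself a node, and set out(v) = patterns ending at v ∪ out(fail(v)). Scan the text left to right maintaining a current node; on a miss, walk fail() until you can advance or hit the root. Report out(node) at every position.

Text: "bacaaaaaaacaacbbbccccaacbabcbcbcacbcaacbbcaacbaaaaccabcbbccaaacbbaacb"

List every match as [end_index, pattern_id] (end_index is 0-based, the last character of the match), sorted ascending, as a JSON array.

Build:
Trie nodes:
  0='ε' goto a→4 b→3 c→1
  1='c' goto a→2
  2='ca' goto ·  [P0 ends]
  3='b' goto a→15 c→10  [P1 ends]
  4='a' goto a→5 b→20
  5='aa' goto a→7 b→6 c→23
  6='aab' goto ·  [P2 ends]
  7='aaa' goto a→8
  8='aaaa' goto c→9
  9='aaaac' goto ·  [P3 ends]
  10='bc' goto a→11
  11='bca' goto a→12
  12='bcaa' goto c→13
  13='bcaac' goto b→14
  14='bcaacb' goto ·  [P4 ends]
  15='ba' goto c→16
  16='bac' goto a→17
  17='baca' goto a→18
  18='bacaa' goto a→19
  19='bacaaa' goto ·  [P5 ends]
  20='ab' goto c→21
  21='abc' goto b→22
  22='abcb' goto ·  [P6 ends]
  23='aac' goto b→24
  24='aacb' goto ·  [P7 ends]

BFS fail/out derivation:
  fail(1) 'c': from fail(0)=0 chase 'c': 0 ⇒ 0;  out=∅∪out(0)=∅
  fail(3) 'b': from fail(0)=0 chase 'b': 0 ⇒ 0;  out={1}∪out(0)={1}
  fail(4) 'a': from fail(0)=0 chase 'a': 0 ⇒ 0;  out=∅∪out(0)=∅
  fail(2) 'ca': from fail(1)=0 chase 'a': 0 ⇒ 4;  out={0}∪out(4)={0}
  fail(5) 'aa': from fail(4)=0 chase 'a': 0 ⇒ 4;  out=∅∪out(4)=∅
  fail(10) 'bc': from fail(3)=0 chase 'c': 0 ⇒ 1;  out=∅∪out(1)=∅
  fail(15) 'ba': from fail(3)=0 chase 'a': 0 ⇒ 4;  out=∅∪out(4)=∅
  fail(20) 'ab': from fail(4)=0 chase 'b': 0 ⇒ 3;  out=∅∪out(3)={1}
  fail(6) 'aab': from fail(5)=4 chase 'b': 4 ⇒ 20;  out={2}∪out(20)={1,2}
  fail(7) 'aaa': from fail(5)=4 chase 'a': 4 ⇒ 5;  out=∅∪out(5)=∅
  fail(11) 'bca': from fail(10)=1 chase 'a': 1 ⇒ 2;  out=∅∪out(2)={0}
  fail(16) 'bac': from fail(15)=4 chase 'c': 4→0 ⇒ 1;  out=∅∪out(1)=∅
  fail(21) 'abc': from fail(20)=3 chase 'c': 3 ⇒ 10;  out=∅∪out(10)=∅
  fail(23) 'aac': from fail(5)=4 chase 'c': 4→0 ⇒ 1;  out=∅∪out(1)=∅
  fail(8) 'aaaa': from fail(7)=5 chase 'a': 5 ⇒ 7;  out=∅∪out(7)=∅
  fail(12) 'bcaa': from fail(11)=2 chase 'a': 2→4 ⇒ 5;  out=∅∪out(5)=∅
  fail(17) 'baca': from fail(16)=1 chase 'a': 1 ⇒ 2;  out=∅∪out(2)={0}
  fail(22) 'abcb': from fail(21)=10 chase 'b': 10→1→0 ⇒ 3;  out={6}∪out(3)={1,6}
  fail(24) 'aacb': from fail(23)=1 chase 'b': 1→0 ⇒ 3;  out={7}∪out(3)={1,7}
  fail(9) 'aaaac': from fail(8)=7 chase 'c': 7→5 ⇒ 23;  out={3}∪out(23)={3}
  fail(13) 'bcaac': from fail(12)=5 chase 'c': 5 ⇒ 23;  out=∅∪out(23)=∅
  fail(18) 'bacaa': from fail(17)=2 chase 'a': 2→4 ⇒ 5;  out=∅∪out(5)=∅
  fail(14) 'bcaacb': from fail(13)=23 chase 'b': 23 ⇒ 24;  out={4}∪out(24)={1,4,7}
  fail(19) 'bacaaa': from fail(18)=5 chase 'a': 5 ⇒ 7;  out={5}∪out(7)={5}

Run:
i=0 'b': node 0→3  ** P1@[0:0]
i=1 'a': node 3→15
i=2 'c': node 15→16
i=3 'a': node 16→17  ** P0@[2:3]
i=4 'a': node 17→18
i=5 'a': node 18→19  ** P5@[0:5]
i=6 'a': node 19→8 (via fail)
i=7 'a': node 8→8 (via fail)
i=8 'a': node 8→8 (via fail)
i=9 'a': node 8→8 (via fail)
i=10 'c': node 8→9  ** P3@[6:10]
i=11 'a': node 9→2 (via fail)  ** P0@[10:11]
i=12 'a': node 2→5 (via fail)
i=13 'c': node 5→23
i=14 'b': node 23→24  ** P1@[14:14],P7@[11:14]
i=15 'b': node 24→3 (via fail)  ** P1@[15:15]
i=16 'b': node 3→3 (via fail)  ** P1@[16:16]
i=17 'c': node 3→10
i=18 'c': node 10→1 (via fail)
i=19 'c': node 1→1 (via fail)
i=20 'c': node 1→1 (via fail)
i=21 'a': node 1→2  ** P0@[20:21]
i=22 'a': node 2→5 (via fail)
i=23 'c': node 5→23
i=24 'b': node 23→24  ** P1@[24:24],P7@[21:24]
i=25 'a': node 24→15 (via fail)
i=26 'b': node 15→20 (via fail)  ** P1@[26:26]
i=27 'c': node 20→21
i=28 'b': node 21→22  ** P1@[28:28],P6@[25:28]
i=29 'c': node 22→10 (via fail)
i=30 'b': node 10→3 (via fail)  ** P1@[30:30]
i=31 'c': node 3→10
i=32 'a': node 10→11  ** P0@[31:32]
i=33 'c': node 11→1 (via fail)
i=34 'b': node 1→3 (via fail)  ** P1@[34:34]
i=35 'c': node 3→10
i=36 'a': node 10→11  ** P0@[35:36]
i=37 'a': node 11→12
i=38 'c': node 12→13
i=39 'b': node 13→14  ** P1@[39:39],P4@[34:39],P7@[36:39]
i=40 'b': node 14→3 (via fail)  ** P1@[40:40]
i=41 'c': node 3→10
i=42 'a': node 10→11  ** P0@[41:42]
i=43 'a': node 11→12
i=44 'c': node 12→13
i=45 'b': node 13→14  ** P1@[45:45],P4@[40:45],P7@[42:45]
i=46 'a': node 14→15 (via fail)
i=47 'a': node 15→5 (via fail)
i=48 'a': node 5→7
i=49 'a': node 7→8
i=50 'c': node 8→9  ** P3@[46:50]
i=51 'c': node 9→1 (via fail)
i=52 'a': node 1→2  ** P0@[51:52]
i=53 'b': node 2→20 (via fail)  ** P1@[53:53]
i=54 'c': node 20→21
i=55 'b': node 21→22  ** P1@[55:55],P6@[52:55]
i=56 'b': node 22→3 (via fail)  ** P1@[56:56]
i=57 'c': node 3→10
i=58 'c': node 10→1 (via fail)
i=59 'a': node 1→2  ** P0@[58:59]
i=60 'a': node 2→5 (via fail)
i=61 'a': node 5→7
i=62 'c': node 7→23 (via fail)
i=63 'b': node 23→24  ** P1@[63:63],P7@[60:63]
i=64 'b': node 24→3 (via fail)  ** P1@[64:64]
i=65 'a': node 3→15
i=66 'a': node 15→5 (via fail)
i=67 'c': node 5→23
i=68 'b': node 23→24  ** P1@[68:68],P7@[65:68]

Matches: [[0,1],[3,0],[5,5],[10,3],[11,0],[14,1],[14,7],[15,1],[16,1],[21,0],[24,1],[24,7],[26,1],[28,1],[28,6],[30,1],[32,0],[34,1],[36,0],[39,1],[39,4],[39,7],[40,1],[42,0],[45,1],[45,4],[45,7],[50,3],[52,0],[53,1],[55,1],[55,6],[56,1],[59,0],[63,1],[63,7],[64,1],[68,1],[68,7]]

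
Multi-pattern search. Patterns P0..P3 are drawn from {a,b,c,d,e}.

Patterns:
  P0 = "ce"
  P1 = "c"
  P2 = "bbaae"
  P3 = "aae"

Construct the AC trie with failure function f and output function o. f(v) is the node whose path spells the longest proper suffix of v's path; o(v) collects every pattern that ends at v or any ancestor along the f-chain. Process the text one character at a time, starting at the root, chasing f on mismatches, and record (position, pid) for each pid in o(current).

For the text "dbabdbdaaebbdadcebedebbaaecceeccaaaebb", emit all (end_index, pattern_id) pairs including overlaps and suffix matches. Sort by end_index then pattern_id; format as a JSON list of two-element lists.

Construct AC machine:
Trie (insert patterns):
  0='ε' goto a→8 b→3 c→1
  1='c' goto e→2  [P1 ends]
  2='ce' goto ·  [P0 ends]
  3='b' goto b→4
  4='bb' goto a→5
  5='bba' goto a→6
  6='bbaa' goto e→7
  7='bbaae' goto ·  [P2 ends]
  8='a' goto a→9
  9='aa' goto e→10
  10='aae' goto ·  [P3 ends]

BFS fail/out derivation:
  fail(1) 'c': from fail(0)=0 chase 'c': 0 ⇒ 0;  out={1}∪out(0)={1}
  fail(3) 'b': from fail(0)=0 chase 'b': 0 ⇒ 0;  out=∅∪out(0)=∅
  fail(8) 'a': from fail(0)=0 chase 'a': 0 ⇒ 0;  out=∅∪out(0)=∅
  fail(2) 'ce': from fail(1)=0 chase 'e': 0 ⇒ 0;  out={0}∪out(0)={0}
  fail(4) 'bb': from fail(3)=0 chase 'b': 0 ⇒ 3;  out=∅∪out(3)=∅
  fail(9) 'aa': from fail(8)=0 chase 'a': 0 ⇒ 8;  out=∅∪out(8)=∅
  fail(5) 'bba': from fail(4)=3 chase 'a': 3→0 ⇒ 8;  out=∅∪out(8)=∅
  fail(10) 'aae': from fail(9)=8 chase 'e': 8→0 ⇒ 0;  out={3}∪out(0)={3}
  fail(6) 'bbaa': from fail(5)=8 chase 'a': 8 ⇒ 9;  out=∅∪out(9)=∅
  fail(7) 'bbaae': from fail(6)=9 chase 'e': 9 ⇒ 10;  out={2}∪out(10)={2,3}

Scan:
i=0 'd': node 0→0
i=1 'b': node 0→3
i=2 'a': node 3→8 ·f
i=3 'b': node 8→3 ·f
i=4 'd': node 3→0 ·f
i=5 'b': node 0→3
i=6 'd': node 3→0 ·f
i=7 'a': node 0→8
i=8 'a': node 8→9
i=9 'e': node 9→10  ** P3@[7:9]
i=10 'b': node 10→3 ·f
i=11 'b': node 3→4
i=12 'd': node 4→0 ·f
i=13 'a': node 0→8
i=14 'd': node 8→0 ·f
i=15 'c': node 0→1  ** P1@[15:15]
i=16 'e': node 1→2  ** P0@[15:16]
i=17 'b': node 2→3 ·f
i=18 'e': node 3→0 ·f
i=19 'd': node 0→0
i=20 'e': node 0→0
i=21 'b': node 0→3
i=22 'b': node 3→4
i=23 'a': node 4→5
i=24 'a': node 5→6
i=25 'e': node 6→7  ** P2@[21:25],P3@[23:25]
i=26 'c': node 7→1 ·f  ** P1@[26:26]
i=27 'c': node 1→1 ·f  ** P1@[27:27]
i=28 'e': node 1→2  ** P0@[27:28]
i=29 'e': node 2→0 ·f
i=30 'c': node 0→1  ** P1@[30:30]
i=31 'c': node 1→1 ·f  ** P1@[31:31]
i=32 'a': node 1→8 ·f
i=33 'a': node 8→9
i=34 'a': node 9→9 ·f
i=35 'e': node 9→10  ** P3@[33:35]
i=36 'b': node 10→3 ·f
i=37 'b': node 3→4

Matches: [[9,3],[15,1],[16,0],[25,2],[25,3],[26,1],[27,1],[28,0],[30,1],[31,1],[35,3]]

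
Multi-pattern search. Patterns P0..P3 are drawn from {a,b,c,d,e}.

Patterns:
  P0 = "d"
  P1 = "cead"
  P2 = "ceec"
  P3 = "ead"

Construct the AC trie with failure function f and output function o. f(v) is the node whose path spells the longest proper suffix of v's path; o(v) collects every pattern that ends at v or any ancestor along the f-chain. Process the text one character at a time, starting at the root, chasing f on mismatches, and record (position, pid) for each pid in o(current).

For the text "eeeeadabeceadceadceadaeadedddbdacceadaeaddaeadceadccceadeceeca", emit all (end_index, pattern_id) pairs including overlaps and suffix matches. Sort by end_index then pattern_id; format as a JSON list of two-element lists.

Construct AC machine:
Trie (insert patterns):
  n0 'ε': c→2 d→1 e→8
  n1 'd': ·  [P0 ends]
  n2 'c': e→3
  n3 'ce': a→4 e→6
  n4 'cea': d→5
  n5 'cead': ·  [P1 ends]
  n6 'cee': c→7
  n7 'ceec': ·  [P2 ends]
  n8 'e': a→9
  n9 'ea': d→10
  n10 'ead': ·  [P3 ends]

Failure links (BFS by depth):
  fail(1) 'd': from fail(0)=0 chase 'd': 0 ⇒ 0;  out={0}∪out(0)={0}
  fail(2) 'c': from fail(0)=0 chase 'c': 0 ⇒ 0;  out=∅∪out(0)=∅
  fail(8) 'e': from fail(0)=0 chase 'e': 0 ⇒ 0;  out=∅∪out(0)=∅
  fail(3) 'ce': from fail(2)=0 chase 'e': 0 ⇒ 8;  out=∅∪out(8)=∅
  fail(9) 'ea': from fail(8)=0 chase 'a': 0 ⇒ 0;  out=∅∪out(0)=∅
  fail(4) 'cea': from fail(3)=8 chase 'a': 8 ⇒ 9;  out=∅∪out(9)=∅
  fail(6) 'cee': from fail(3)=8 chase 'e': 8→0 ⇒ 8;  out=∅∪out(8)=∅
  fail(10) 'ead': from fail(9)=0 chase 'd': 0 ⇒ 1;  out={3}∪out(1)={0,3}
  fail(5) 'cead': from fail(4)=9 chase 'd': 9 ⇒ 10;  out={1}∪out(10)={0,1,3}
  fail(7) 'ceec': from fail(6)=8 chase 'c': 8→0 ⇒ 2;  out={2}∪out(2)={2}

Scan:
[0] read 'e'  n0⇒n8
[1] read 'e'  n8⇒n8 ·f
[2] read 'e'  n8⇒n8 ·f
[3] read 'e'  n8⇒n8 ·f
[4] read 'a'  n8⇒n9
[5] read 'd'  n9⇒n10  → match P0@[5:5],P3@[3:5]
[6] read 'a'  n10⇒n0 ·f
[7] read 'b'  n0⇒n0
[8] read 'e'  n0⇒n8
[9] read 'c'  n8⇒n2 ·f
[10] read 'e'  n2⇒n3
[11] read 'a'  n3⇒n4
[12] read 'd'  n4⇒n5  → match P0@[12:12],P1@[9:12],P3@[10:12]
[13] read 'c'  n5⇒n2 ·f
[14] read 'e'  n2⇒n3
[15] read 'a'  n3⇒n4
[16] read 'd'  n4⇒n5  → match P0@[16:16],P1@[13:16],P3@[14:16]
[17] read 'c'  n5⇒n2 ·f
[18] read 'e'  n2⇒n3
[19] read 'a'  n3⇒n4
[20] read 'd'  n4⇒n5  → match P0@[20:20],P1@[17:20],P3@[18:20]
[21] read 'a'  n5⇒n0 ·f
[22] read 'e'  n0⇒n8
[23] read 'a'  n8⇒n9
[24] read 'd'  n9⇒n10  → match P0@[24:24],P3@[22:24]
[25] read 'e'  n10⇒n8 ·f
[26] read 'd'  n8⇒n1 ·f  → match P0@[26:26]
[27] read 'd'  n1⇒n1 ·f  → match P0@[27:27]
[28] read 'd'  n1⇒n1 ·f  → match P0@[28:28]
[29] read 'b'  n1⇒n0 ·f
[30] read 'd'  n0⇒n1  → match P0@[30:30]
[31] read 'a'  n1⇒n0 ·f
[32] read 'c'  n0⇒n2
[33] read 'c'  n2⇒n2 ·f
[34] read 'e'  n2⇒n3
[35] read 'a'  n3⇒n4
[36] read 'd'  n4⇒n5  → match P0@[36:36],P1@[33:36],P3@[34:36]
[37] read 'a'  n5⇒n0 ·f
[38] read 'e'  n0⇒n8
[39] read 'a'  n8⇒n9
[40] read 'd'  n9⇒n10  → match P0@[40:40],P3@[38:40]
[41] read 'd'  n10⇒n1 ·f  → match P0@[41:41]
[42] read 'a'  n1⇒n0 ·f
[43] read 'e'  n0⇒n8
[44] read 'a'  n8⇒n9
[45] read 'd'  n9⇒n10  → match P0@[45:45],P3@[43:45]
[46] read 'c'  n10⇒n2 ·f
[47] read 'e'  n2⇒n3
[48] read 'a'  n3⇒n4
[49] read 'd'  n4⇒n5  → match P0@[49:49],P1@[46:49],P3@[47:49]
[50] read 'c'  n5⇒n2 ·f
[51] read 'c'  n2⇒n2 ·f
[52] read 'c'  n2⇒n2 ·f
[53] read 'e'  n2⇒n3
[54] read 'a'  n3⇒n4
[55] read 'd'  n4⇒n5  → match P0@[55:55],P1@[52:55],P3@[53:55]
[56] read 'e'  n5⇒n8 ·f
[57] read 'c'  n8⇒n2 ·f
[58] read 'e'  n2⇒n3
[59] read 'e'  n3⇒n6
[60] read 'c'  n6⇒n7  → match P2@[57:60]
[61] read 'a'  n7⇒n0 ·f

All matches (sorted): [[5,0],[5,3],[12,0],[12,1],[12,3],[16,0],[16,1],[16,3],[20,0],[20,1],[20,3],[24,0],[24,3],[26,0],[27,0],[28,0],[30,0],[36,0],[36,1],[36,3],[40,0],[40,3],[41,0],[45,0],[45,3],[49,0],[49,1],[49,3],[55,0],[55,1],[55,3],[60,2]]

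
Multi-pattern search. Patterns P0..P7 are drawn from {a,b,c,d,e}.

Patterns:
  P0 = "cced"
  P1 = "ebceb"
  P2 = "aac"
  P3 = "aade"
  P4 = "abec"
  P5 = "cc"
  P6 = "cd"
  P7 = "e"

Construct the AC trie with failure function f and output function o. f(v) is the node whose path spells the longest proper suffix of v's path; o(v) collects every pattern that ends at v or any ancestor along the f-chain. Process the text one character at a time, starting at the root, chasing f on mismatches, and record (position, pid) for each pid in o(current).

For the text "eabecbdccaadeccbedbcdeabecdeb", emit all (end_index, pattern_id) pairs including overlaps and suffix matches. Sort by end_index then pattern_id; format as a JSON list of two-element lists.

Build automaton:
Trie nodes:
  0='ε' goto a→10 c→1 e→5
  1='c' goto c→2 d→18
  2='cc' goto e→3  ←P5
  3='cce' goto d→4
  4='cced' goto ·  ←P0
  5='e' goto b→6  ←P7
  6='eb' goto c→7
  7='ebc' goto e→8
  8='ebce' goto b→9
  9='ebceb' goto ·  ←P1
  10='a' goto a→11 b→15
  11='aa' goto c→12 d→13
  12='aac' goto ·  ←P2
  13='aad' goto e→14
  14='aade' goto ·  ←P3
  15='ab' goto e→16
  16='abe' goto c→17
  17='abec' goto ·  ←P4
  18='cd' goto ·  ←P6

Failure links (BFS by depth):
  fail(1) 'c': from fail(0)=0 chase 'c': 0 ⇒ 0;  out=∅∪out(0)=∅
  fail(5) 'e': from fail(0)=0 chase 'e': 0 ⇒ 0;  out={7}∪out(0)={7}
  fail(10) 'a': from fail(0)=0 chase 'a': 0 ⇒ 0;  out=∅∪out(0)=∅
  fail(2) 'cc': from fail(1)=0 chase 'c': 0 ⇒ 1;  out={5}∪out(1)={5}
  fail(6) 'eb': from fail(5)=0 chase 'b': 0 ⇒ 0;  out=∅∪out(0)=∅
  fail(11) 'aa': from fail(10)=0 chase 'a': 0 ⇒ 10;  out=∅∪out(10)=∅
  fail(15) 'ab': from fail(10)=0 chase 'b': 0 ⇒ 0;  out=∅∪out(0)=∅
  fail(18) 'cd': from fail(1)=0 chase 'd': 0 ⇒ 0;  out={6}∪out(0)={6}
  fail(3) 'cce': from fail(2)=1 chase 'e': 1→0 ⇒ 5;  out=∅∪out(5)={7}
  fail(7) 'ebc': from fail(6)=0 chase 'c': 0 ⇒ 1;  out=∅∪out(1)=∅
  fail(12) 'aac': from fail(11)=10 chase 'c': 10→0 ⇒ 1;  out={2}∪out(1)={2}
  fail(13) 'aad': from fail(11)=10 chase 'd': 10→0 ⇒ 0;  out=∅∪out(0)=∅
  fail(16) 'abe': from fail(15)=0 chase 'e': 0 ⇒ 5;  out=∅∪out(5)={7}
  fail(4) 'cced': from fail(3)=5 chase 'd': 5→0 ⇒ 0;  out={0}∪out(0)={0}
  fail(8) 'ebce': from fail(7)=1 chase 'e': 1→0 ⇒ 5;  out=∅∪out(5)={7}
  fail(14) 'aade': from fail(13)=0 chase 'e': 0 ⇒ 5;  out={3}∪out(5)={3,7}
  fail(17) 'abec': from fail(16)=5 chase 'c': 5→0 ⇒ 1;  out={4}∪out(1)={4}
  fail(9) 'ebceb': from fail(8)=5 chase 'b': 5 ⇒ 6;  out={1}∪out(6)={1}

Text stream:
i=0 'e': node 0→5  emit P7@[0:0]
i=1 'a': node 5→10 ·f
i=2 'b': node 10→15
i=3 'e': node 15→16  emit P7@[3:3]
i=4 'c': node 16→17  emit P4@[1:4]
i=5 'b': node 17→0 ·f
i=6 'd': node 0→0
i=7 'c': node 0→1
i=8 'c': node 1→2  emit P5@[7:8]
i=9 'a': node 2→10 ·f
i=10 'a': node 10→11
i=11 'd': node 11→13
i=12 'e': node 13→14  emit P3@[9:12],P7@[12:12]
i=13 'c': node 14→1 ·f
i=14 'c': node 1→2  emit P5@[13:14]
i=15 'b': node 2→0 ·f
i=16 'e': node 0→5  emit P7@[16:16]
i=17 'd': node 5→0 ·f
i=18 'b': node 0→0
i=19 'c': node 0→1
i=20 'd': node 1→18  emit P6@[19:20]
i=21 'e': node 18→5 ·f  emit P7@[21:21]
i=22 'a': node 5→10 ·f
i=23 'b': node 10→15
i=24 'e': node 15→16  emit P7@[24:24]
i=25 'c': node 16→17  emit P4@[22:25]
i=26 'd': node 17→18 ·f  emit P6@[25:26]
i=27 'e': node 18→5 ·f  emit P7@[27:27]
i=28 'b': node 5→6

Result: [[0,7],[3,7],[4,4],[8,5],[12,3],[12,7],[14,5],[16,7],[20,6],[21,7],[24,7],[25,4],[26,6],[27,7]]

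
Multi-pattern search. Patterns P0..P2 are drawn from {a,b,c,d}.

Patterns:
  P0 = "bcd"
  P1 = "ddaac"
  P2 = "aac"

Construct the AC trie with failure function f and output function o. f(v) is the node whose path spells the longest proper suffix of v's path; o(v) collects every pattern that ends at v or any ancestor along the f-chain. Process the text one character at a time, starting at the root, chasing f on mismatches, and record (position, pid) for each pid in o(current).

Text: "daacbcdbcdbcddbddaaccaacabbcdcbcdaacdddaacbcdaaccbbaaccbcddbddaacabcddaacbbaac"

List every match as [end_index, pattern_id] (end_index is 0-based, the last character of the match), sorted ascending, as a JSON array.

Build automaton:
Trie (insert patterns):
  n0 'ε': a→9 b→1 d→4
  n1 'b': c→2
  n2 'bc': d→3
  n3 'bcd': ·  [P0 ends]
  n4 'd': d→5
  n5 'dd': a→6
  n6 'dda': a→7
  n7 'ddaa': c→8
  n8 'ddaac': ·  [P1 ends]
  n9 'a': a→10
  n10 'aa': c→11
  n11 'aac': ·  [P2 ends]

BFS fail/out derivation:
  n1('b'): parent n0 fail=0; on 'b' 0 → fail=0;  out ∅∪∅=∅
  n4('d'): parent n0 fail=0; on 'd' 0 → fail=0;  out ∅∪∅=∅
  n9('a'): parent n0 fail=0; on 'a' 0 → fail=0;  out ∅∪∅=∅
  n2('bc'): parent n1 fail=0; on 'c' 0 → fail=0;  out ∅∪∅=∅
  n5('dd'): parent n4 fail=0; on 'd' 0 → fail=4;  out ∅∪∅=∅
  n10('aa'): parent n9 fail=0; on 'a' 0 → fail=9;  out ∅∪∅=∅
  n3('bcd'): parent n2 fail=0; on 'd' 0 → fail=4;  out {0}∪∅={0}
  n6('dda'): parent n5 fail=4; on 'a' 4→0 → fail=9;  out ∅∪∅=∅
  n11('aac'): parent n10 fail=9; on 'c' 9→0 → fail=0;  out {2}∪∅={2}
  n7('ddaa'): parent n6 fail=9; on 'a' 9 → fail=10;  out ∅∪∅=∅
  n8('ddaac'): parent n7 fail=10; on 'c' 10 → fail=11;  out {1}∪{2}={1,2}

Scan:
[0] read 'd'  n0⇒n4
[1] read 'a'  n4⇒n9 (fail-walked)
[2] read 'a'  n9⇒n10
[3] read 'c'  n10⇒n11  → match P2@[1:3]
[4] read 'b'  n11⇒n1 (fail-walked)
[5] read 'c'  n1⇒n2
[6] read 'd'  n2⇒n3  → match P0@[4:6]
[7] read 'b'  n3⇒n1 (fail-walked)
[8] read 'c'  n1⇒n2
[9] read 'd'  n2⇒n3  → match P0@[7:9]
[10] read 'b'  n3⇒n1 (fail-walked)
[11] read 'c'  n1⇒n2
[12] read 'd'  n2⇒n3  → match P0@[10:12]
[13] read 'd'  n3⇒n5 (fail-walked)
[14] read 'b'  n5⇒n1 (fail-walked)
[15] read 'd'  n1⇒n4 (fail-walked)
[16] read 'd'  n4⇒n5
[17] read 'a'  n5⇒n6
[18] read 'a'  n6⇒n7
[19] read 'c'  n7⇒n8  → match P1@[15:19],P2@[17:19]
[20] read 'c'  n8⇒n0 (fail-walked)
[21] read 'a'  n0⇒n9
[22] read 'a'  n9⇒n10
[23] read 'c'  n10⇒n11  → match P2@[21:23]
[24] read 'a'  n11⇒n9 (fail-walked)
[25] read 'b'  n9⇒n1 (fail-walked)
[26] read 'b'  n1⇒n1 (fail-walked)
[27] read 'c'  n1⇒n2
[28] read 'd'  n2⇒n3  → match P0@[26:28]
[29] read 'c'  n3⇒n0 (fail-walked)
[30] read 'b'  n0⇒n1
[31] read 'c'  n1⇒n2
[32] read 'd'  n2⇒n3  → match P0@[30:32]
[33] read 'a'  n3⇒n9 (fail-walked)
[34] read 'a'  n9⇒n10
[35] read 'c'  n10⇒n11  → match P2@[33:35]
[36] read 'd'  n11⇒n4 (fail-walked)
[37] read 'd'  n4⇒n5
[38] read 'd'  n5⇒n5 (fail-walked)
[39] read 'a'  n5⇒n6
[40] read 'a'  n6⇒n7
[41] read 'c'  n7⇒n8  → match P1@[37:41],P2@[39:41]
[42] read 'b'  n8⇒n1 (fail-walked)
[43] read 'c'  n1⇒n2
[44] read 'd'  n2⇒n3  → match P0@[42:44]
[45] read 'a'  n3⇒n9 (fail-walked)
[46] read 'a'  n9⇒n10
[47] read 'c'  n10⇒n11  → match P2@[45:47]
[48] read 'c'  n11⇒n0 (fail-walked)
[49] read 'b'  n0⇒n1
[50] read 'b'  n1⇒n1 (fail-walked)
[51] read 'a'  n1⇒n9 (fail-walked)
[52] read 'a'  n9⇒n10
[53] read 'c'  n10⇒n11  → match P2@[51:53]
[54] read 'c'  n11⇒n0 (fail-walked)
[55] read 'b'  n0⇒n1
[56] read 'c'  n1⇒n2
[57] read 'd'  n2⇒n3  → match P0@[55:57]
[58] read 'd'  n3⇒n5 (fail-walked)
[59] read 'b'  n5⇒n1 (fail-walked)
[60] read 'd'  n1⇒n4 (fail-walked)
[61] read 'd'  n4⇒n5
[62] read 'a'  n5⇒n6
[63] read 'a'  n6⇒n7
[64] read 'c'  n7⇒n8  → match P1@[60:64],P2@[62:64]
[65] read 'a'  n8⇒n9 (fail-walked)
[66] read 'b'  n9⇒n1 (fail-walked)
[67] read 'c'  n1⇒n2
[68] read 'd'  n2⇒n3  → match P0@[66:68]
[69] read 'd'  n3⇒n5 (fail-walked)
[70] read 'a'  n5⇒n6
[71] read 'a'  n6⇒n7
[72] read 'c'  n7⇒n8  → match P1@[68:72],P2@[70:72]
[73] read 'b'  n8⇒n1 (fail-walked)
[74] read 'b'  n1⇒n1 (fail-walked)
[75] read 'a'  n1⇒n9 (fail-walked)
[76] read 'a'  n9⇒n10
[77] read 'c'  n10⇒n11  → match P2@[75:77]

All matches (sorted): [[3,2],[6,0],[9,0],[12,0],[19,1],[19,2],[23,2],[28,0],[32,0],[35,2],[41,1],[41,2],[44,0],[47,2],[53,2],[57,0],[64,1],[64,2],[68,0],[72,1],[72,2],[77,2]]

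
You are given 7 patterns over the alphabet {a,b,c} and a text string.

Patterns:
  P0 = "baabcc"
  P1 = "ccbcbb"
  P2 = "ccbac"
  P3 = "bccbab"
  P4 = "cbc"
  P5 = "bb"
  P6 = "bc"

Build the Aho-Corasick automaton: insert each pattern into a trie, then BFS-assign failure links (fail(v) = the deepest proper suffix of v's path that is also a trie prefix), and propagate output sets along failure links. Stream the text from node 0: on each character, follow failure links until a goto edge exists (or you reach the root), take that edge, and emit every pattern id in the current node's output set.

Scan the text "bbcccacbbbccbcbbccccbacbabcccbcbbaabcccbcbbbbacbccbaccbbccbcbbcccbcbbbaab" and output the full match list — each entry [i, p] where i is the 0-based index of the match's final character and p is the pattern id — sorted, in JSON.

Build automaton:
Trie nodes:
  n0 'ε': b→1 c→7
  n1 'b': a→2 b→22 c→15
  n2 'ba': a→3
  n3 'baa': b→4
  n4 'baab': c→5
  n5 'baabc': c→6
  n6 'baabcc': ·  [P0 ends]
  n7 'c': b→20 c→8
  n8 'cc': b→9
  n9 'ccb': a→13 c→10
  n10 'ccbc': b→11
  n11 'ccbcb': b→12
  n12 'ccbcbb': ·  [P1 ends]
  n13 'ccba': c→14
  n14 'ccbac': ·  [P2 ends]
  n15 'bc': c→16  [P6 ends]
  n16 'bcc': b→17
  n17 'bccb': a→18
  n18 'bccba': b→19
  n19 'bccbab': ·  [P3 ends]
  n20 'cb': c→21
  n21 'cbc': ·  [P4 ends]
  n22 'bb': ·  [P5 ends]

Failure links (BFS by depth):
  fail(1) 'b': from fail(0)=0 chase 'b': 0 ⇒ 0;  out=∅∪out(0)=∅
  fail(7) 'c': from fail(0)=0 chase 'c': 0 ⇒ 0;  out=∅∪out(0)=∅
  fail(2) 'ba': from fail(1)=0 chase 'a': 0 ⇒ 0;  out=∅∪out(0)=∅
  fail(8) 'cc': from fail(7)=0 chase 'c': 0 ⇒ 7;  out=∅∪out(7)=∅
  fail(15) 'bc': from fail(1)=0 chase 'c': 0 ⇒ 7;  out={6}∪out(7)={6}
  fail(20) 'cb': from fail(7)=0 chase 'b': 0 ⇒ 1;  out=∅∪out(1)=∅
  fail(22) 'bb': from fail(1)=0 chase 'b': 0 ⇒ 1;  out={5}∪out(1)={5}
  fail(3) 'baa': from fail(2)=0 chase 'a': 0 ⇒ 0;  out=∅∪out(0)=∅
  fail(9) 'ccb': from fail(8)=7 chase 'b': 7 ⇒ 20;  out=∅∪out(20)=∅
  fail(16) 'bcc': from fail(15)=7 chase 'c': 7 ⇒ 8;  out=∅∪out(8)=∅
  fail(21) 'cbc': from fail(20)=1 chase 'c': 1 ⇒ 15;  out={4}∪out(15)={4,6}
  fail(4) 'baab': from fail(3)=0 chase 'b': 0 ⇒ 1;  out=∅∪out(1)=∅
  fail(10) 'ccbc': from fail(9)=20 chase 'c': 20 ⇒ 21;  out=∅∪out(21)={4,6}
  fail(13) 'ccba': from fail(9)=20 chase 'a': 20→1 ⇒ 2;  out=∅∪out(2)=∅
  fail(17) 'bccb': from fail(16)=8 chase 'b': 8 ⇒ 9;  out=∅∪out(9)=∅
  fail(5) 'baabc': from fail(4)=1 chase 'c': 1 ⇒ 15;  out=∅∪out(15)={6}
  fail(11) 'ccbcb': from fail(10)=21 chase 'b': 21→15→7 ⇒ 20;  out=∅∪out(20)=∅
  fail(14) 'ccbac': from fail(13)=2 chase 'c': 2→0 ⇒ 7;  out={2}∪out(7)={2}
  fail(18) 'bccba': from fail(17)=9 chase 'a': 9 ⇒ 13;  out=∅∪out(13)=∅
  fail(6) 'baabcc': from fail(5)=15 chase 'c': 15 ⇒ 16;  out={0}∪out(16)={0}
  fail(12) 'ccbcbb': from fail(11)=20 chase 'b': 20→1 ⇒ 22;  out={1}∪out(22)={1,5}
  fail(19) 'bccbab': from fail(18)=13 chase 'b': 13→2→0 ⇒ 1;  out={3}∪out(1)={3}

Text stream:
[0] read 'b'  n0⇒n1
[1] read 'b'  n1⇒n22  emit P5@[0:1]
[2] read 'c'  n22⇒n15 (via fail)  emit P6@[1:2]
[3] read 'c'  n15⇒n16
[4] read 'c'  n16⇒n8 (via fail)
[5] read 'a'  n8⇒n0 (via fail)
[6] read 'c'  n0⇒n7
[7] read 'b'  n7⇒n20
[8] read 'b'  n20⇒n22 (via fail)  emit P5@[7:8]
[9] read 'b'  n22⇒n22 (via fail)  emit P5@[8:9]
[10] read 'c'  n22⇒n15 (via fail)  emit P6@[9:10]
[11] read 'c'  n15⇒n16
[12] read 'b'  n16⇒n17
[13] read 'c'  n17⇒n10 (via fail)  emit P4@[11:13],P6@[12:13]
[14] read 'b'  n10⇒n11
[15] read 'b'  n11⇒n12  emit P1@[10:15],P5@[14:15]
[16] read 'c'  n12⇒n15 (via fail)  emit P6@[15:16]
[17] read 'c'  n15⇒n16
[18] read 'c'  n16⇒n8 (via fail)
[19] read 'c'  n8⇒n8 (via fail)
[20] read 'b'  n8⇒n9
[21] read 'a'  n9⇒n13
[22] read 'c'  n13⇒n14  emit P2@[18:22]
[23] read 'b'  n14⇒n20 (via fail)
[24] read 'a'  n20⇒n2 (via fail)
[25] read 'b'  n2⇒n1 (via fail)
[26] read 'c'  n1⇒n15  emit P6@[25:26]
[27] read 'c'  n15⇒n16
[28] read 'c'  n16⇒n8 (via fail)
[29] read 'b'  n8⇒n9
[30] read 'c'  n9⇒n10  emit P4@[28:30],P6@[29:30]
[31] read 'b'  n10⇒n11
[32] read 'b'  n11⇒n12  emit P1@[27:32],P5@[31:32]
[33] read 'a'  n12⇒n2 (via fail)
[34] read 'a'  n2⇒n3
[35] read 'b'  n3⇒n4
[36] read 'c'  n4⇒n5  emit P6@[35:36]
[37] read 'c'  n5⇒n6  emit P0@[32:37]
[38] read 'c'  n6⇒n8 (via fail)
[39] read 'b'  n8⇒n9
[40] read 'c'  n9⇒n10  emit P4@[38:40],P6@[39:40]
[41] read 'b'  n10⇒n11
[42] read 'b'  n11⇒n12  emit P1@[37:42],P5@[41:42]
[43] read 'b'  n12⇒n22 (via fail)  emit P5@[42:43]
[44] read 'b'  n22⇒n22 (via fail)  emit P5@[43:44]
[45] read 'a'  n22⇒n2 (via fail)
[46] read 'c'  n2⇒n7 (via fail)
[47] read 'b'  n7⇒n20
[48] read 'c'  n20⇒n21  emit P4@[46:48],P6@[47:48]
[49] read 'c'  n21⇒n16 (via fail)
[50] read 'b'  n16⇒n17
[51] read 'a'  n17⇒n18
[52] read 'c'  n18⇒n14 (via fail)  emit P2@[48:52]
[53] read 'c'  n14⇒n8 (via fail)
[54] read 'b'  n8⇒n9
[55] read 'b'  n9⇒n22 (via fail)  emit P5@[54:55]
[56] read 'c'  n22⇒n15 (via fail)  emit P6@[55:56]
[57] read 'c'  n15⇒n16
[58] read 'b'  n16⇒n17
[59] read 'c'  n17⇒n10 (via fail)  emit P4@[57:59],P6@[58:59]
[60] read 'b'  n10⇒n11
[61] read 'b'  n11⇒n12  emit P1@[56:61],P5@[60:61]
[62] read 'c'  n12⇒n15 (via fail)  emit P6@[61:62]
[63] read 'c'  n15⇒n16
[64] read 'c'  n16⇒n8 (via fail)
[65] read 'b'  n8⇒n9
[66] read 'c'  n9⇒n10  emit P4@[64:66],P6@[65:66]
[67] read 'b'  n10⇒n11
[68] read 'b'  n11⇒n12  emit P1@[63:68],P5@[67:68]
[69] read 'b'  n12⇒n22 (via fail)  emit P5@[68:69]
[70] read 'a'  n22⇒n2 (via fail)
[71] read 'a'  n2⇒n3
[72] read 'b'  n3⇒n4

Result: [[1,5],[2,6],[8,5],[9,5],[10,6],[13,4],[13,6],[15,1],[15,5],[16,6],[22,2],[26,6],[30,4],[30,6],[32,1],[32,5],[36,6],[37,0],[40,4],[40,6],[42,1],[42,5],[43,5],[44,5],[48,4],[48,6],[52,2],[55,5],[56,6],[59,4],[59,6],[61,1],[61,5],[62,6],[66,4],[66,6],[68,1],[68,5],[69,5]]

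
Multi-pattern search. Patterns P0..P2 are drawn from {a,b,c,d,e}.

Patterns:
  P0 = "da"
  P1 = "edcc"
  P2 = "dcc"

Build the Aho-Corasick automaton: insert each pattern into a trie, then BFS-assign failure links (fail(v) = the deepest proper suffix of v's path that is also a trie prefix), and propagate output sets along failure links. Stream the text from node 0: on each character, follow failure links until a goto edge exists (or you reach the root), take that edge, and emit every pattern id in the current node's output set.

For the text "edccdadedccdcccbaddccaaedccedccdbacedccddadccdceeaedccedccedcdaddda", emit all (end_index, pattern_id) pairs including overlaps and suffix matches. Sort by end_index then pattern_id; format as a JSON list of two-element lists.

Build automaton:
Trie nodes:
  n0 'ε': d→1 e→3
  n1 'd': a→2 c→7
  n2 'da': ·  ←P0
  n3 'e': d→4
  n4 'ed': c→5
  n5 'edc': c→6
  n6 'edcc': ·  ←P1
  n7 'dc': c→8
  n8 'dcc': ·  ←P2

Failure links (BFS by depth):
  n1('d'): parent n0 fail=0; on 'd' 0 → fail=0;  out ∅∪∅=∅
  n3('e'): parent n0 fail=0; on 'e' 0 → fail=0;  out ∅∪∅=∅
  n2('da'): parent n1 fail=0; on 'a' 0 → fail=0;  out {0}∪∅={0}
  n4('ed'): parent n3 fail=0; on 'd' 0 → fail=1;  out ∅∪∅=∅
  n7('dc'): parent n1 fail=0; on 'c' 0 → fail=0;  out ∅∪∅=∅
  n5('edc'): parent n4 fail=1; on 'c' 1 → fail=7;  out ∅∪∅=∅
  n8('dcc'): parent n7 fail=0; on 'c' 0 → fail=0;  out {2}∪∅={2}
  n6('edcc'): parent n5 fail=7; on 'c' 7 → fail=8;  out {1}∪{2}={1,2}

Scan:
[0] read 'e'  n0⇒n3
[1] read 'd'  n3⇒n4
[2] read 'c'  n4⇒n5
[3] read 'c'  n5⇒n6  → match P1@[0:3],P2@[1:3]
[4] read 'd'  n6⇒n1 (via fail)
[5] read 'a'  n1⇒n2  → match P0@[4:5]
[6] read 'd'  n2⇒n1 (via fail)
[7] read 'e'  n1⇒n3 (via fail)
[8] read 'd'  n3⇒n4
[9] read 'c'  n4⇒n5
[10] read 'c'  n5⇒n6  → match P1@[7:10],P2@[8:10]
[11] read 'd'  n6⇒n1 (via fail)
[12] read 'c'  n1⇒n7
[13] read 'c'  n7⇒n8  → match P2@[11:13]
[14] read 'c'  n8⇒n0 (via fail)
[15] read 'b'  n0⇒n0
[16] read 'a'  n0⇒n0
[17] read 'd'  n0⇒n1
[18] read 'd'  n1⇒n1 (via fail)
[19] read 'c'  n1⇒n7
[20] read 'c'  n7⇒n8  → match P2@[18:20]
[21] read 'a'  n8⇒n0 (via fail)
[22] read 'a'  n0⇒n0
[23] read 'e'  n0⇒n3
[24] read 'd'  n3⇒n4
[25] read 'c'  n4⇒n5
[26] read 'c'  n5⇒n6  → match P1@[23:26],P2@[24:26]
[27] read 'e'  n6⇒n3 (via fail)
[28] read 'd'  n3⇒n4
[29] read 'c'  n4⇒n5
[30] read 'c'  n5⇒n6  → match P1@[27:30],P2@[28:30]
[31] read 'd'  n6⇒n1 (via fail)
[32] read 'b'  n1⇒n0 (via fail)
[33] read 'a'  n0⇒n0
[34] read 'c'  n0⇒n0
[35] read 'e'  n0⇒n3
[36] read 'd'  n3⇒n4
[37] read 'c'  n4⇒n5
[38] read 'c'  n5⇒n6  → match P1@[35:38],P2@[36:38]
[39] read 'd'  n6⇒n1 (via fail)
[40] read 'd'  n1⇒n1 (via fail)
[41] read 'a'  n1⇒n2  → match P0@[40:41]
[42] read 'd'  n2⇒n1 (via fail)
[43] read 'c'  n1⇒n7
[44] read 'c'  n7⇒n8  → match P2@[42:44]
[45] read 'd'  n8⇒n1 (via fail)
[46] read 'c'  n1⇒n7
[47] read 'e'  n7⇒n3 (via fail)
[48] read 'e'  n3⇒n3 (via fail)
[49] read 'a'  n3⇒n0 (via fail)
[50] read 'e'  n0⇒n3
[51] read 'd'  n3⇒n4
[52] read 'c'  n4⇒n5
[53] read 'c'  n5⇒n6  → match P1@[50:53],P2@[51:53]
[54] read 'e'  n6⇒n3 (via fail)
[55] read 'd'  n3⇒n4
[56] read 'c'  n4⇒n5
[57] read 'c'  n5⇒n6  → match P1@[54:57],P2@[55:57]
[58] read 'e'  n6⇒n3 (via fail)
[59] read 'd'  n3⇒n4
[60] read 'c'  n4⇒n5
[61] read 'd'  n5⇒n1 (via fail)
[62] read 'a'  n1⇒n2  → match P0@[61:62]
[63] read 'd'  n2⇒n1 (via fail)
[64] read 'd'  n1⇒n1 (via fail)
[65] read 'd'  n1⇒n1 (via fail)
[66] read 'a'  n1⇒n2  → match P0@[65:66]

All matches (sorted): [[3,1],[3,2],[5,0],[10,1],[10,2],[13,2],[20,2],[26,1],[26,2],[30,1],[30,2],[38,1],[38,2],[41,0],[44,2],[53,1],[53,2],[57,1],[57,2],[62,0],[66,0]]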